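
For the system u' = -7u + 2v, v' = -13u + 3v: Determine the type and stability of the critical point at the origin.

stable spiral

A = [[-7,2],[-13,3]]; det(A-λI) = λ^2 + 4λ + 5.
λ = -2 ± i: negative real part.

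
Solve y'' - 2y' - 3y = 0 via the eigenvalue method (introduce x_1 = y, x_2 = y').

y(t) = c_1e^(-t) + c_2e^(3t)

Let x_1 = y, x_2 = y'. Then x_1' = x_2 and x_2' = 3x_1 + 2x_2.
A = [[0,1],[3,2]]; det(A-λI) = λ^2 - 2λ - 3.
Eigenvalues λ = -1, 3 with eigenvectors (1,-1), (1,3).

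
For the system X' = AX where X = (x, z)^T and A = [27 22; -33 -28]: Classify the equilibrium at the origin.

A = [[27,22],[-33,-28]]; det(A-λI) = λ^2 + λ - 30.
λ = -6, 5: opposite signs.

saddle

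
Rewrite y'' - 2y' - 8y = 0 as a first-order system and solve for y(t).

y(t) = C_1e^(-2t) + C_2e^(4t)

Let x_1 = y, x_2 = y'. Then x_1' = x_2 and x_2' = 8x_1 + 2x_2.
A = [[0,1],[8,2]]; det(A-λI) = λ^2 - 2λ - 8.
Eigenvalues λ = -2, 4 with eigenvectors (1,-2), (1,4).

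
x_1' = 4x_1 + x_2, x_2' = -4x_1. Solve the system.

x_1(t) = -C_1e^(2t) - C_2te^(2t) - C_2e^(2t), x_2(t) = 2C_1e^(2t) + 2C_2te^(2t) + C_2e^(2t)

Coefficient matrix A = [[4, 1], [-4, 0]].
Characteristic polynomial det(A - λI) = λ^2 - 4λ + 4 = 0.
Single eigenvalue λ = 2 with algebraic multiplicity 2.
Eigenvector v = (-1,2); generalized eigenvector w with (A-λI)w=v is (-1,1).
General solution: e^(2t)[C_1·v + C_2·(t·v + w)].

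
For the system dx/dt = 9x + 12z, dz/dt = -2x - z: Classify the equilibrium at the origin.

A = [[9,12],[-2,-1]]; det(A-λI) = λ^2 - 8λ + 15.
λ = 3, 5: both positive.

unstable node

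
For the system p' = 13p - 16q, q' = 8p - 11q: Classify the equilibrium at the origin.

A = [[13,-16],[8,-11]]; det(A-λI) = λ^2 - 2λ - 15.
λ = 5, -3: opposite signs.

saddle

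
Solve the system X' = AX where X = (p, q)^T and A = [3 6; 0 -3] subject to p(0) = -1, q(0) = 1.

Coefficient matrix A = [[3, 6], [0, -3]].
Characteristic polynomial det(A - λI) = λ^2 - 9 = 0.
Eigenvalues λ = -3, 3.
For λ=-3: (A-λI) row 1 is [6, 6], so an eigenvector is (-1, 1).
For λ=3: (A-λI) row 1 is [0, 6], so an eigenvector is (1, 0).
General solution: C_1e^(-3t)(-1,1) + C_2e^(3t)(1,0).
Applying p(0)=-1, q(0)=1 gives C_1=1, C_2=0.

p(t) = -e^(-3t), q(t) = e^(-3t)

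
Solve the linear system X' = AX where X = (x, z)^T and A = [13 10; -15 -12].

Coefficient matrix A = [[13, 10], [-15, -12]].
Characteristic polynomial det(A - λI) = λ^2 - λ - 6 = 0.
Eigenvalues λ = 3, -2.
For λ=3: (A-λI) row 1 is [10, 10], so an eigenvector is (-1, 1).
For λ=-2: (A-λI) row 1 is [15, 10], so an eigenvector is (-2, 3).
General solution: K_1e^(3t)(-1,1) + K_2e^(-2t)(-2,3).

x(t) = -K_1e^(3t) - 2K_2e^(-2t), z(t) = K_1e^(3t) + 3K_2e^(-2t)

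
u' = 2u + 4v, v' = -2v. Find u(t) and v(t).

u(t) = -K_1e^(2t) + K_2e^(-2t), v(t) = -K_2e^(-2t)

Coefficient matrix A = [[2, 4], [0, -2]].
Characteristic polynomial det(A - λI) = λ^2 - 4 = 0.
Eigenvalues λ = 2, -2.
For λ=2: (A-λI) row 1 is [0, 4], so an eigenvector is (-1, 0).
For λ=-2: (A-λI) row 1 is [4, 4], so an eigenvector is (1, -1).
General solution: K_1e^(2t)(-1,0) + K_2e^(-2t)(1,-1).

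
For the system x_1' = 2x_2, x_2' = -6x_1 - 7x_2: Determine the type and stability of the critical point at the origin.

A = [[0,2],[-6,-7]]; det(A-λI) = λ^2 + 7λ + 12.
λ = -3, -4: both negative.

stable node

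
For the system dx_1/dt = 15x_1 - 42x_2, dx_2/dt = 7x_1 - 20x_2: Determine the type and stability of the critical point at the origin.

saddle

A = [[15,-42],[7,-20]]; det(A-λI) = λ^2 + 5λ - 6.
λ = 1, -6: opposite signs.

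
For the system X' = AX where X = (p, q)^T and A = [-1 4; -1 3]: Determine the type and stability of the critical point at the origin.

A = [[-1,4],[-1,3]]; det(A-λI) = λ^2 - 2λ + 1.
repeated λ = 1 with a single eigenvector.

unstable improper node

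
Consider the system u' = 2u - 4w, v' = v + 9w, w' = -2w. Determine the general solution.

u(t) = C_1e^(2t) + C_3e^(-2t), v(t) = C_2e^(t) - 3C_3e^(-2t), w(t) = C_3e^(-2t)

Coefficient matrix A = [[2, 0, -4], [0, 1, 9], [0, 0, -2]].
det(A - λI) = 0 gives eigenvalues λ = 2, 1, -2.
For λ=2: eigenvector (1,0,0).
For λ=1: eigenvector (0,1,0).
For λ=-2: eigenvector (1,-3,1).
General solution: C_1e^(2t)(1,0,0) + C_2e^(t)(0,1,0) + C_3e^(-2t)(1,-3,1).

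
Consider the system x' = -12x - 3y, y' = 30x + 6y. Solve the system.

Coefficient matrix A = [[-12, -3], [30, 6]].
Characteristic polynomial det(A - λI) = λ^2 + 6λ + 18 = 0.
Eigenvalues λ = -3 ± 3i (complex conjugate pair).
For λ=-3+3i: an eigenvector is (-1,3) - i(0,-1) = (-1, 3 + i).
A real fundamental pair from Re and Im of e^((-3+3i)t)v: X_1 = e^(-3t)(cos(3t)·(-1,3) + sin(3t)·(0,-1)), X_2 = e^(-3t)(sin(3t)·(-1,3) - cos(3t)·(0,-1)).
General solution: K_1X_1 + K_2X_2.

x(t) = -K_1e^(-3t)cos(3t) - K_2e^(-3t)sin(3t), y(t) = -K_1e^(-3t)sin(3t) + 3K_1e^(-3t)cos(3t) + 3K_2e^(-3t)sin(3t) + K_2e^(-3t)cos(3t)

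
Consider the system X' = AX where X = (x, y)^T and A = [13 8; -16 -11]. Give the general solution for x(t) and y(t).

x(t) = -c_1e^(5t) - c_2e^(-3t), y(t) = c_1e^(5t) + 2c_2e^(-3t)

Coefficient matrix A = [[13, 8], [-16, -11]].
Characteristic polynomial det(A - λI) = λ^2 - 2λ - 15 = 0.
Eigenvalues λ = 5, -3.
For λ=5: (A-λI) row 1 is [8, 8], so an eigenvector is (-1, 1).
For λ=-3: (A-λI) row 1 is [16, 8], so an eigenvector is (-1, 2).
General solution: c_1e^(5t)(-1,1) + c_2e^(-3t)(-1,2).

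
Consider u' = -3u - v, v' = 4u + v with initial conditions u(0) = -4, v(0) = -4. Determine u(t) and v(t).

u(t) = 12te^(-t) - 4e^(-t), v(t) = -24te^(-t) - 4e^(-t)

Coefficient matrix A = [[-3, -1], [4, 1]].
Characteristic polynomial det(A - λI) = λ^2 + 2λ + 1 = 0.
Single eigenvalue λ = -1 with algebraic multiplicity 2.
Eigenvector v = (1,-2); generalized eigenvector w with (A-λI)w=v is (1,-3).
General solution: e^(-t)[C_1·v + C_2·(t·v + w)].
Applying u(0)=-4, v(0)=-4 gives C_1=-16, C_2=12.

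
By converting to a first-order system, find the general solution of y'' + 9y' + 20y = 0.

y(t) = c_1e^(-5t) + c_2e^(-4t)

Let x_1 = y, x_2 = y'. Then x_1' = x_2 and x_2' = -20x_1 - 9x_2.
A = [[0,1],[-20,-9]]; det(A-λI) = λ^2 + 9λ + 20.
Eigenvalues λ = -5, -4 with eigenvectors (1,-5), (1,-4).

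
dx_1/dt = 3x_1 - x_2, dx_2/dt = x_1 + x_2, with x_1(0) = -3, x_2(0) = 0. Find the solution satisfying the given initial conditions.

x_1(t) = -3te^(2t) - 3e^(2t), x_2(t) = -3te^(2t)

Coefficient matrix A = [[3, -1], [1, 1]].
Characteristic polynomial det(A - λI) = λ^2 - 4λ + 4 = 0.
Single eigenvalue λ = 2 with algebraic multiplicity 2.
Eigenvector v = (-1,-1); generalized eigenvector w with (A-λI)w=v is (-3,-2).
General solution: e^(2t)[c_1·v + c_2·(t·v + w)].
Applying x_1(0)=-3, x_2(0)=0 gives c_1=-6, c_2=3.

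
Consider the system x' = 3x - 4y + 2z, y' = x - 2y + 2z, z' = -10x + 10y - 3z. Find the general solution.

x(t) = -c_2e^(-3t) + c_3e^(-t), y(t) = -c_1e^(2t) - c_2e^(-3t) + c_3e^(-t), z(t) = -2c_1e^(2t) + c_2e^(-3t)

Coefficient matrix A = [[3, -4, 2], [1, -2, 2], [-10, 10, -3]].
det(A - λI) = 0 gives eigenvalues λ = 2, -3, -1.
For λ=2: eigenvector (0,-1,-2).
For λ=-3: eigenvector (-1,-1,1).
For λ=-1: eigenvector (1,1,0).
General solution: c_1e^(2t)(0,-1,-2) + c_2e^(-3t)(-1,-1,1) + c_3e^(-t)(1,1,0).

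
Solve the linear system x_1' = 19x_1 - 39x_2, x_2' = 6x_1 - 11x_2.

x_1(t) = 3C_1e^(4t)sin(3t) - 2C_1e^(4t)cos(3t) - 2C_2e^(4t)sin(3t) - 3C_2e^(4t)cos(3t), x_2(t) = C_1e^(4t)sin(3t) - C_1e^(4t)cos(3t) - C_2e^(4t)sin(3t) - C_2e^(4t)cos(3t)

Coefficient matrix A = [[19, -39], [6, -11]].
Characteristic polynomial det(A - λI) = λ^2 - 8λ + 25 = 0.
Eigenvalues λ = 4 ± 3i (complex conjugate pair).
For λ=4+3i: an eigenvector is (-2,-1) - i(3,1) = (-2 - 3i, -1 - i).
A real fundamental pair from Re and Im of e^((4+3i)t)v: X_1 = e^(4t)(cos(3t)·(-2,-1) + sin(3t)·(3,1)), X_2 = e^(4t)(sin(3t)·(-2,-1) - cos(3t)·(3,1)).
General solution: C_1X_1 + C_2X_2.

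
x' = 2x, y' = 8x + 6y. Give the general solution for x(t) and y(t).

Coefficient matrix A = [[2, 0], [8, 6]].
Characteristic polynomial det(A - λI) = λ^2 - 8λ + 12 = 0.
Eigenvalues λ = 6, 2.
For λ=6: (A-λI) row 1 is [-4, 0], so an eigenvector is (0, -1).
For λ=2: (A-λI) row 2 is [8, 4], so an eigenvector is (-1, 2).
General solution: C_1e^(6t)(0,-1) + C_2e^(2t)(-1,2).

x(t) = -C_2e^(2t), y(t) = -C_1e^(6t) + 2C_2e^(2t)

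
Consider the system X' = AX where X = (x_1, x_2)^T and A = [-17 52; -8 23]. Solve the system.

Coefficient matrix A = [[-17, 52], [-8, 23]].
Characteristic polynomial det(A - λI) = λ^2 - 6λ + 25 = 0.
Eigenvalues λ = 3 ± 4i (complex conjugate pair).
For λ=3+4i: an eigenvector is (-3,-1) - i(2,1) = (-3 - 2i, -1 - i).
A real fundamental pair from Re and Im of e^((3+4i)t)v: X_1 = e^(3t)(cos(4t)·(-3,-1) + sin(4t)·(2,1)), X_2 = e^(3t)(sin(4t)·(-3,-1) - cos(4t)·(2,1)).
General solution: K_1X_1 + K_2X_2.

x_1(t) = 2K_1e^(3t)sin(4t) - 3K_1e^(3t)cos(4t) - 3K_2e^(3t)sin(4t) - 2K_2e^(3t)cos(4t), x_2(t) = K_1e^(3t)sin(4t) - K_1e^(3t)cos(4t) - K_2e^(3t)sin(4t) - K_2e^(3t)cos(4t)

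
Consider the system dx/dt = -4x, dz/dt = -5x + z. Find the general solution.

x(t) = -K_1e^(-4t), z(t) = -K_1e^(-4t) + K_2e^(t)

Coefficient matrix A = [[-4, 0], [-5, 1]].
Characteristic polynomial det(A - λI) = λ^2 + 3λ - 4 = 0.
Eigenvalues λ = -4, 1.
For λ=-4: (A-λI) row 2 is [-5, 5], so an eigenvector is (-1, -1).
For λ=1: (A-λI) row 1 is [-5, 0], so an eigenvector is (0, 1).
General solution: K_1e^(-4t)(-1,-1) + K_2e^(t)(0,1).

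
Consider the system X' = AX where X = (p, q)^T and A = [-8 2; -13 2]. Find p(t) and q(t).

p(t) = -K_1e^(-3t)sin(t) + K_1e^(-3t)cos(t) + K_2e^(-3t)sin(t) + K_2e^(-3t)cos(t), q(t) = -3K_1e^(-3t)sin(t) + 2K_1e^(-3t)cos(t) + 2K_2e^(-3t)sin(t) + 3K_2e^(-3t)cos(t)

Coefficient matrix A = [[-8, 2], [-13, 2]].
Characteristic polynomial det(A - λI) = λ^2 + 6λ + 10 = 0.
Eigenvalues λ = -3 ± i (complex conjugate pair).
For λ=-3+i: an eigenvector is (1,2) - i(-1,-3) = (1 + i, 2 + 3i).
A real fundamental pair from Re and Im of e^((-3+i)t)v: X_1 = e^(-3t)(cos(t)·(1,2) + sin(t)·(-1,-3)), X_2 = e^(-3t)(sin(t)·(1,2) - cos(t)·(-1,-3)).
General solution: K_1X_1 + K_2X_2.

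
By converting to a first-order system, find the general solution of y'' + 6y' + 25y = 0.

Let x_1 = y, x_2 = y'. Then x_1' = x_2 and x_2' = -25x_1 - 6x_2.
A = [[0,1],[-25,-6]]; det(A-λI) = λ^2 + 6λ + 25.
Eigenvalues λ = -3 ± 4i.

y(t) = c_1e^(-3t)cos(4t) + c_2e^(-3t)sin(4t)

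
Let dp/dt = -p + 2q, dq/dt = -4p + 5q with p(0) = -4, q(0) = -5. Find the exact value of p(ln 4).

A = [[-1,2],[-4,5]]; eigenvalues λ = 1, 3.
Eigenvectors: (1,1) for λ=1, (-1,-2) for λ=3.
From the initial condition, c_1 = -3, c_2 = 1.
p(ln 4) = (-3)(4^1)(1) + (1)(4^3)(-1) = -76.

-76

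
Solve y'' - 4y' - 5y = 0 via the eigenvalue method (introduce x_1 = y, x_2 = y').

y(t) = c_1e^(5t) + c_2e^(-t)

Let x_1 = y, x_2 = y'. Then x_1' = x_2 and x_2' = 5x_1 + 4x_2.
A = [[0,1],[5,4]]; det(A-λI) = λ^2 - 4λ - 5.
Eigenvalues λ = 5, -1 with eigenvectors (1,5), (1,-1).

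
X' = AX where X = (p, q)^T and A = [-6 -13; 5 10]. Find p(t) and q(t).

p(t) = 2c_1e^(2t)sin(t) + 3c_1e^(2t)cos(t) + 3c_2e^(2t)sin(t) - 2c_2e^(2t)cos(t), q(t) = -c_1e^(2t)sin(t) - 2c_1e^(2t)cos(t) - 2c_2e^(2t)sin(t) + c_2e^(2t)cos(t)

Coefficient matrix A = [[-6, -13], [5, 10]].
Characteristic polynomial det(A - λI) = λ^2 - 4λ + 5 = 0.
Eigenvalues λ = 2 ± i (complex conjugate pair).
For λ=2+i: an eigenvector is (3,-2) - i(2,-1) = (3 - 2i, -2 + i).
A real fundamental pair from Re and Im of e^((2+i)t)v: X_1 = e^(2t)(cos(t)·(3,-2) + sin(t)·(2,-1)), X_2 = e^(2t)(sin(t)·(3,-2) - cos(t)·(2,-1)).
General solution: c_1X_1 + c_2X_2.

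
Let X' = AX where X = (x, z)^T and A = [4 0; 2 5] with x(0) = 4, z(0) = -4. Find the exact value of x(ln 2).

A = [[4,0],[2,5]]; eigenvalues λ = 5, 4.
Eigenvectors: (0,-1) for λ=5, (1,-2) for λ=4.
From the initial condition, c_1 = -4, c_2 = 4.
x(ln 2) = (-4)(2^5)(0) + (4)(2^4)(1) = 64.

64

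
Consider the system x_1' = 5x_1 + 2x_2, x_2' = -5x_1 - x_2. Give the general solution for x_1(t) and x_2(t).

Coefficient matrix A = [[5, 2], [-5, -1]].
Characteristic polynomial det(A - λI) = λ^2 - 4λ + 5 = 0.
Eigenvalues λ = 2 ± i (complex conjugate pair).
For λ=2+i: an eigenvector is (1,-2) - i(-1,1) = (1 + i, -2 - i).
A real fundamental pair from Re and Im of e^((2+i)t)v: X_1 = e^(2t)(cos(t)·(1,-2) + sin(t)·(-1,1)), X_2 = e^(2t)(sin(t)·(1,-2) - cos(t)·(-1,1)).
General solution: K_1X_1 + K_2X_2.

x_1(t) = -K_1e^(2t)sin(t) + K_1e^(2t)cos(t) + K_2e^(2t)sin(t) + K_2e^(2t)cos(t), x_2(t) = K_1e^(2t)sin(t) - 2K_1e^(2t)cos(t) - 2K_2e^(2t)sin(t) - K_2e^(2t)cos(t)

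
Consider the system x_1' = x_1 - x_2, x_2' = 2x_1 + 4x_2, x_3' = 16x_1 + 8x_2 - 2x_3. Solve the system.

Coefficient matrix A = [[1, -1, 0], [2, 4, 0], [16, 8, -2]].
det(A - λI) = 0 gives eigenvalues λ = 3, -2, 2.
For λ=3: eigenvector (-1,2,0).
For λ=-2: eigenvector (0,0,1).
For λ=2: eigenvector (-1,1,-2).
General solution: c_1e^(3t)(-1,2,0) + c_2e^(-2t)(0,0,1) + c_3e^(2t)(-1,1,-2).

x_1(t) = -c_1e^(3t) - c_3e^(2t), x_2(t) = 2c_1e^(3t) + c_3e^(2t), x_3(t) = c_2e^(-2t) - 2c_3e^(2t)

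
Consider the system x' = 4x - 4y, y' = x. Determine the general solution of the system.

Coefficient matrix A = [[4, -4], [1, 0]].
Characteristic polynomial det(A - λI) = λ^2 - 4λ + 4 = 0.
Single eigenvalue λ = 2 with algebraic multiplicity 2.
Eigenvector v = (2,1); generalized eigenvector w with (A-λI)w=v is (-1,-1).
General solution: e^(2t)[c_1·v + c_2·(t·v + w)].

x(t) = 2c_1e^(2t) + 2c_2te^(2t) - c_2e^(2t), y(t) = c_1e^(2t) + c_2te^(2t) - c_2e^(2t)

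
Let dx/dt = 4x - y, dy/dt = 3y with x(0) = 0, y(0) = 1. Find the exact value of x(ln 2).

-8

A = [[4,-1],[0,3]]; eigenvalues λ = 4, 3.
Eigenvectors: (1,0) for λ=4, (-1,-1) for λ=3.
From the initial condition, c_1 = -1, c_2 = -1.
x(ln 2) = (-1)(2^4)(1) + (-1)(2^3)(-1) = -8.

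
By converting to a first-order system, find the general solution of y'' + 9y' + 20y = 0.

Let x_1 = y, x_2 = y'. Then x_1' = x_2 and x_2' = -20x_1 - 9x_2.
A = [[0,1],[-20,-9]]; det(A-λI) = λ^2 + 9λ + 20.
Eigenvalues λ = -5, -4 with eigenvectors (1,-5), (1,-4).

y(t) = C_1e^(-5t) + C_2e^(-4t)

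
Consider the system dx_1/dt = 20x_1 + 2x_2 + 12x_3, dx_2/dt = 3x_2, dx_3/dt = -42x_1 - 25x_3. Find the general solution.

x_1(t) = 2c_1e^(3t) + c_2e^(-4t) + 4c_3e^(-t), x_2(t) = c_1e^(3t), x_3(t) = -3c_1e^(3t) - 2c_2e^(-4t) - 7c_3e^(-t)

Coefficient matrix A = [[20, 2, 12], [0, 3, 0], [-42, 0, -25]].
det(A - λI) = 0 gives eigenvalues λ = 3, -4, -1.
For λ=3: eigenvector (2,1,-3).
For λ=-4: eigenvector (1,0,-2).
For λ=-1: eigenvector (4,0,-7).
General solution: c_1e^(3t)(2,1,-3) + c_2e^(-4t)(1,0,-2) + c_3e^(-t)(4,0,-7).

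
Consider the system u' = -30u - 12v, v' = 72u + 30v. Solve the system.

u(t) = -K_1e^(-6t) + K_2e^(6t), v(t) = 2K_1e^(-6t) - 3K_2e^(6t)

Coefficient matrix A = [[-30, -12], [72, 30]].
Characteristic polynomial det(A - λI) = λ^2 - 36 = 0.
Eigenvalues λ = -6, 6.
For λ=-6: (A-λI) row 1 is [-24, -12], so an eigenvector is (-1, 2).
For λ=6: (A-λI) row 1 is [-36, -12], so an eigenvector is (1, -3).
General solution: K_1e^(-6t)(-1,2) + K_2e^(6t)(1,-3).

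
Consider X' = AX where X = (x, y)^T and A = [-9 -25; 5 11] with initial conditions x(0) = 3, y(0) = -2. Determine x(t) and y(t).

x(t) = 4e^(t)sin(5t) + 3e^(t)cos(5t), y(t) = -e^(t)sin(5t) - 2e^(t)cos(5t)

Coefficient matrix A = [[-9, -25], [5, 11]].
Characteristic polynomial det(A - λI) = λ^2 - 2λ + 26 = 0.
Eigenvalues λ = 1 ± 5i (complex conjugate pair).
For λ=1+5i: an eigenvector is (-2,1) - i(-1,0) = (-2 + i, 1).
A real fundamental pair from Re and Im of e^((1+5i)t)v: X_1 = e^(t)(cos(5t)·(-2,1) + sin(5t)·(-1,0)), X_2 = e^(t)(sin(5t)·(-2,1) - cos(5t)·(-1,0)).
General solution: K_1X_1 + K_2X_2.
Applying x(0)=3, y(0)=-2 gives K_1=-2, K_2=-1.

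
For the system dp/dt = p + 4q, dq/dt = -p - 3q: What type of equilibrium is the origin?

stable improper node

A = [[1,4],[-1,-3]]; det(A-λI) = λ^2 + 2λ + 1.
repeated λ = -1 with a single eigenvector.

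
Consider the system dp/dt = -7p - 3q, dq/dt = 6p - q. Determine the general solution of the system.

p(t) = c_1e^(-4t)cos(3t) + c_2e^(-4t)sin(3t), q(t) = c_1e^(-4t)sin(3t) - c_1e^(-4t)cos(3t) - c_2e^(-4t)sin(3t) - c_2e^(-4t)cos(3t)

Coefficient matrix A = [[-7, -3], [6, -1]].
Characteristic polynomial det(A - λI) = λ^2 + 8λ + 25 = 0.
Eigenvalues λ = -4 ± 3i (complex conjugate pair).
For λ=-4+3i: an eigenvector is (1,-1) - i(0,1) = (1, -1 - i).
A real fundamental pair from Re and Im of e^((-4+3i)t)v: X_1 = e^(-4t)(cos(3t)·(1,-1) + sin(3t)·(0,1)), X_2 = e^(-4t)(sin(3t)·(1,-1) - cos(3t)·(0,1)).
General solution: c_1X_1 + c_2X_2.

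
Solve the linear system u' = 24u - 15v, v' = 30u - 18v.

Coefficient matrix A = [[24, -15], [30, -18]].
Characteristic polynomial det(A - λI) = λ^2 - 6λ + 18 = 0.
Eigenvalues λ = 3 ± 3i (complex conjugate pair).
For λ=3+3i: an eigenvector is (-1,-1) - i(-2,-3) = (-1 + 2i, -1 + 3i).
A real fundamental pair from Re and Im of e^((3+3i)t)v: X_1 = e^(3t)(cos(3t)·(-1,-1) + sin(3t)·(-2,-3)), X_2 = e^(3t)(sin(3t)·(-1,-1) - cos(3t)·(-2,-3)).
General solution: K_1X_1 + K_2X_2.

u(t) = -2K_1e^(3t)sin(3t) - K_1e^(3t)cos(3t) - K_2e^(3t)sin(3t) + 2K_2e^(3t)cos(3t), v(t) = -3K_1e^(3t)sin(3t) - K_1e^(3t)cos(3t) - K_2e^(3t)sin(3t) + 3K_2e^(3t)cos(3t)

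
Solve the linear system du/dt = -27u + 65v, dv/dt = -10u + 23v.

u(t) = -3c_1e^(-2t)sin(5t) - 2c_1e^(-2t)cos(5t) - 2c_2e^(-2t)sin(5t) + 3c_2e^(-2t)cos(5t), v(t) = -c_1e^(-2t)sin(5t) - c_1e^(-2t)cos(5t) - c_2e^(-2t)sin(5t) + c_2e^(-2t)cos(5t)

Coefficient matrix A = [[-27, 65], [-10, 23]].
Characteristic polynomial det(A - λI) = λ^2 + 4λ + 29 = 0.
Eigenvalues λ = -2 ± 5i (complex conjugate pair).
For λ=-2+5i: an eigenvector is (-2,-1) - i(-3,-1) = (-2 + 3i, -1 + i).
A real fundamental pair from Re and Im of e^((-2+5i)t)v: X_1 = e^(-2t)(cos(5t)·(-2,-1) + sin(5t)·(-3,-1)), X_2 = e^(-2t)(sin(5t)·(-2,-1) - cos(5t)·(-3,-1)).
General solution: c_1X_1 + c_2X_2.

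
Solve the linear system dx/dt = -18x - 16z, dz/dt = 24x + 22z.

x(t) = 2C_1e^(6t) + C_2e^(-2t), z(t) = -3C_1e^(6t) - C_2e^(-2t)

Coefficient matrix A = [[-18, -16], [24, 22]].
Characteristic polynomial det(A - λI) = λ^2 - 4λ - 12 = 0.
Eigenvalues λ = 6, -2.
For λ=6: (A-λI) row 1 is [-24, -16], so an eigenvector is (2, -3).
For λ=-2: (A-λI) row 1 is [-16, -16], so an eigenvector is (1, -1).
General solution: C_1e^(6t)(2,-3) + C_2e^(-2t)(1,-1).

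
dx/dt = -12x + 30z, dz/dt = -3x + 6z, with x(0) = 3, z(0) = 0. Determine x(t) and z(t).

Coefficient matrix A = [[-12, 30], [-3, 6]].
Characteristic polynomial det(A - λI) = λ^2 + 6λ + 18 = 0.
Eigenvalues λ = -3 ± 3i (complex conjugate pair).
For λ=-3+3i: an eigenvector is (-3,-1) - i(-1,0) = (-3 + i, -1).
A real fundamental pair from Re and Im of e^((-3+3i)t)v: X_1 = e^(-3t)(cos(3t)·(-3,-1) + sin(3t)·(-1,0)), X_2 = e^(-3t)(sin(3t)·(-3,-1) - cos(3t)·(-1,0)).
General solution: c_1X_1 + c_2X_2.
Applying x(0)=3, z(0)=0 gives c_1=0, c_2=3.

x(t) = -9e^(-3t)sin(3t) + 3e^(-3t)cos(3t), z(t) = -3e^(-3t)sin(3t)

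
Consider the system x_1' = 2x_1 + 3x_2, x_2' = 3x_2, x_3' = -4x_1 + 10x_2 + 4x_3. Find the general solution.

x_1(t) = C_1e^(2t) + 3C_2e^(3t), x_2(t) = C_2e^(3t), x_3(t) = 2C_1e^(2t) + 2C_2e^(3t) + C_3e^(4t)

Coefficient matrix A = [[2, 3, 0], [0, 3, 0], [-4, 10, 4]].
det(A - λI) = 0 gives eigenvalues λ = 2, 3, 4.
For λ=2: eigenvector (1,0,2).
For λ=3: eigenvector (3,1,2).
For λ=4: eigenvector (0,0,1).
General solution: C_1e^(2t)(1,0,2) + C_2e^(3t)(3,1,2) + C_3e^(4t)(0,0,1).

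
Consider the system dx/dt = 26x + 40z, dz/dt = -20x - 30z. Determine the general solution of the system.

x(t) = -C_1e^(-2t)sin(4t) - 3C_1e^(-2t)cos(4t) - 3C_2e^(-2t)sin(4t) + C_2e^(-2t)cos(4t), z(t) = C_1e^(-2t)sin(4t) + 2C_1e^(-2t)cos(4t) + 2C_2e^(-2t)sin(4t) - C_2e^(-2t)cos(4t)

Coefficient matrix A = [[26, 40], [-20, -30]].
Characteristic polynomial det(A - λI) = λ^2 + 4λ + 20 = 0.
Eigenvalues λ = -2 ± 4i (complex conjugate pair).
For λ=-2+4i: an eigenvector is (-3,2) - i(-1,1) = (-3 + i, 2 - i).
A real fundamental pair from Re and Im of e^((-2+4i)t)v: X_1 = e^(-2t)(cos(4t)·(-3,2) + sin(4t)·(-1,1)), X_2 = e^(-2t)(sin(4t)·(-3,2) - cos(4t)·(-1,1)).
General solution: C_1X_1 + C_2X_2.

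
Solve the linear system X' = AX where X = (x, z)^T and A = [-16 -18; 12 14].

Coefficient matrix A = [[-16, -18], [12, 14]].
Characteristic polynomial det(A - λI) = λ^2 + 2λ - 8 = 0.
Eigenvalues λ = -4, 2.
For λ=-4: (A-λI) row 1 is [-12, -18], so an eigenvector is (-3, 2).
For λ=2: (A-λI) row 1 is [-18, -18], so an eigenvector is (-1, 1).
General solution: K_1e^(-4t)(-3,2) + K_2e^(2t)(-1,1).

x(t) = -3K_1e^(-4t) - K_2e^(2t), z(t) = 2K_1e^(-4t) + K_2e^(2t)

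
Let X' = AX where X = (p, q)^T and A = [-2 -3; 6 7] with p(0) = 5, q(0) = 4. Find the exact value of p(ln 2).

A = [[-2,-3],[6,7]]; eigenvalues λ = 4, 1.
Eigenvectors: (-1,2) for λ=4, (1,-1) for λ=1.
From the initial condition, c_1 = 9, c_2 = 14.
p(ln 2) = (9)(2^4)(-1) + (14)(2^1)(1) = -116.

-116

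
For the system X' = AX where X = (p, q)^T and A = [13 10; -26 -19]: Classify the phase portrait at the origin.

A = [[13,10],[-26,-19]]; det(A-λI) = λ^2 + 6λ + 13.
λ = -3 ± 2i: negative real part.

stable spiral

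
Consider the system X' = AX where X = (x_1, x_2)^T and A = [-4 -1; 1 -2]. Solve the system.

Coefficient matrix A = [[-4, -1], [1, -2]].
Characteristic polynomial det(A - λI) = λ^2 + 6λ + 9 = 0.
Single eigenvalue λ = -3 with algebraic multiplicity 2.
Eigenvector v = (1,-1); generalized eigenvector w with (A-λI)w=v is (-1,0).
General solution: e^(-3t)[K_1·v + K_2·(t·v + w)].

x_1(t) = K_1e^(-3t) + K_2te^(-3t) - K_2e^(-3t), x_2(t) = -K_1e^(-3t) - K_2te^(-3t)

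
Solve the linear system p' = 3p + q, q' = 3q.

Coefficient matrix A = [[3, 1], [0, 3]].
Characteristic polynomial det(A - λI) = λ^2 - 6λ + 9 = 0.
Single eigenvalue λ = 3 with algebraic multiplicity 2.
Eigenvector v = (1,0); generalized eigenvector w with (A-λI)w=v is (3,1).
General solution: e^(3t)[C_1·v + C_2·(t·v + w)].

p(t) = C_1e^(3t) + C_2te^(3t) + 3C_2e^(3t), q(t) = C_2e^(3t)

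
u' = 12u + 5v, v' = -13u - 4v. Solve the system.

u(t) = c_1e^(4t)sin(t) + 2c_1e^(4t)cos(t) + 2c_2e^(4t)sin(t) - c_2e^(4t)cos(t), v(t) = -2c_1e^(4t)sin(t) - 3c_1e^(4t)cos(t) - 3c_2e^(4t)sin(t) + 2c_2e^(4t)cos(t)

Coefficient matrix A = [[12, 5], [-13, -4]].
Characteristic polynomial det(A - λI) = λ^2 - 8λ + 17 = 0.
Eigenvalues λ = 4 ± i (complex conjugate pair).
For λ=4+i: an eigenvector is (2,-3) - i(1,-2) = (2 - i, -3 + 2i).
A real fundamental pair from Re and Im of e^((4+i)t)v: X_1 = e^(4t)(cos(t)·(2,-3) + sin(t)·(1,-2)), X_2 = e^(4t)(sin(t)·(2,-3) - cos(t)·(1,-2)).
General solution: c_1X_1 + c_2X_2.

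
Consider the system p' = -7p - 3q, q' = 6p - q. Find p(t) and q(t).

p(t) = -K_1e^(-4t)sin(3t) + K_2e^(-4t)cos(3t), q(t) = K_1e^(-4t)sin(3t) + K_1e^(-4t)cos(3t) + K_2e^(-4t)sin(3t) - K_2e^(-4t)cos(3t)

Coefficient matrix A = [[-7, -3], [6, -1]].
Characteristic polynomial det(A - λI) = λ^2 + 8λ + 25 = 0.
Eigenvalues λ = -4 ± 3i (complex conjugate pair).
For λ=-4+3i: an eigenvector is (0,1) - i(-1,1) = (0 + i, 1 - i).
A real fundamental pair from Re and Im of e^((-4+3i)t)v: X_1 = e^(-4t)(cos(3t)·(0,1) + sin(3t)·(-1,1)), X_2 = e^(-4t)(sin(3t)·(0,1) - cos(3t)·(-1,1)).
General solution: K_1X_1 + K_2X_2.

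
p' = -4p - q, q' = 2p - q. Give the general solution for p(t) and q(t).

Coefficient matrix A = [[-4, -1], [2, -1]].
Characteristic polynomial det(A - λI) = λ^2 + 5λ + 6 = 0.
Eigenvalues λ = -3, -2.
For λ=-3: (A-λI) row 1 is [-1, -1], so an eigenvector is (1, -1).
For λ=-2: (A-λI) row 1 is [-2, -1], so an eigenvector is (-1, 2).
General solution: C_1e^(-3t)(1,-1) + C_2e^(-2t)(-1,2).

p(t) = C_1e^(-3t) - C_2e^(-2t), q(t) = -C_1e^(-3t) + 2C_2e^(-2t)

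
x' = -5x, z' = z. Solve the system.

x(t) = -C_2e^(-5t), z(t) = C_1e^(t)

Coefficient matrix A = [[-5, 0], [0, 1]].
Characteristic polynomial det(A - λI) = λ^2 + 4λ - 5 = 0.
Eigenvalues λ = 1, -5.
For λ=1: (A-λI) row 1 is [-6, 0], so an eigenvector is (0, 1).
For λ=-5: (A-λI) row 2 is [0, 6], so an eigenvector is (-1, 0).
General solution: C_1e^(t)(0,1) + C_2e^(-5t)(-1,0).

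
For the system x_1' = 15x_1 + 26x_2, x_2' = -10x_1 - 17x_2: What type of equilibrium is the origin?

A = [[15,26],[-10,-17]]; det(A-λI) = λ^2 + 2λ + 5.
λ = -1 ± 2i: negative real part.

stable spiral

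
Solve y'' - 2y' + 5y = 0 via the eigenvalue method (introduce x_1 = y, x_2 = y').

Let x_1 = y, x_2 = y'. Then x_1' = x_2 and x_2' = -5x_1 + 2x_2.
A = [[0,1],[-5,2]]; det(A-λI) = λ^2 - 2λ + 5.
Eigenvalues λ = 1 ± 2i.

y(t) = c_1e^(t)cos(2t) + c_2e^(t)sin(2t)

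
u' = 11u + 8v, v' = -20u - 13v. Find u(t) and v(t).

u(t) = C_1e^(-t)sin(4t) - C_1e^(-t)cos(4t) - C_2e^(-t)sin(4t) - C_2e^(-t)cos(4t), v(t) = -C_1e^(-t)sin(4t) + 2C_1e^(-t)cos(4t) + 2C_2e^(-t)sin(4t) + C_2e^(-t)cos(4t)

Coefficient matrix A = [[11, 8], [-20, -13]].
Characteristic polynomial det(A - λI) = λ^2 + 2λ + 17 = 0.
Eigenvalues λ = -1 ± 4i (complex conjugate pair).
For λ=-1+4i: an eigenvector is (-1,2) - i(1,-1) = (-1 - i, 2 + i).
A real fundamental pair from Re and Im of e^((-1+4i)t)v: X_1 = e^(-t)(cos(4t)·(-1,2) + sin(4t)·(1,-1)), X_2 = e^(-t)(sin(4t)·(-1,2) - cos(4t)·(1,-1)).
General solution: C_1X_1 + C_2X_2.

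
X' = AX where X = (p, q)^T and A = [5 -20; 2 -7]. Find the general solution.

p(t) = 3C_1e^(-t)sin(2t) + C_1e^(-t)cos(2t) + C_2e^(-t)sin(2t) - 3C_2e^(-t)cos(2t), q(t) = C_1e^(-t)sin(2t) - C_2e^(-t)cos(2t)

Coefficient matrix A = [[5, -20], [2, -7]].
Characteristic polynomial det(A - λI) = λ^2 + 2λ + 5 = 0.
Eigenvalues λ = -1 ± 2i (complex conjugate pair).
For λ=-1+2i: an eigenvector is (1,0) - i(3,1) = (1 - 3i, 0 - i).
A real fundamental pair from Re and Im of e^((-1+2i)t)v: X_1 = e^(-t)(cos(2t)·(1,0) + sin(2t)·(3,1)), X_2 = e^(-t)(sin(2t)·(1,0) - cos(2t)·(3,1)).
General solution: C_1X_1 + C_2X_2.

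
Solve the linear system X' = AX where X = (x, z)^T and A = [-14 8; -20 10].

Coefficient matrix A = [[-14, 8], [-20, 10]].
Characteristic polynomial det(A - λI) = λ^2 + 4λ + 20 = 0.
Eigenvalues λ = -2 ± 4i (complex conjugate pair).
For λ=-2+4i: an eigenvector is (-1,-2) - i(-1,-1) = (-1 + i, -2 + i).
A real fundamental pair from Re and Im of e^((-2+4i)t)v: X_1 = e^(-2t)(cos(4t)·(-1,-2) + sin(4t)·(-1,-1)), X_2 = e^(-2t)(sin(4t)·(-1,-2) - cos(4t)·(-1,-1)).
General solution: K_1X_1 + K_2X_2.

x(t) = -K_1e^(-2t)sin(4t) - K_1e^(-2t)cos(4t) - K_2e^(-2t)sin(4t) + K_2e^(-2t)cos(4t), z(t) = -K_1e^(-2t)sin(4t) - 2K_1e^(-2t)cos(4t) - 2K_2e^(-2t)sin(4t) + K_2e^(-2t)cos(4t)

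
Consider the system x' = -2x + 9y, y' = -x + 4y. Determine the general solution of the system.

Coefficient matrix A = [[-2, 9], [-1, 4]].
Characteristic polynomial det(A - λI) = λ^2 - 2λ + 1 = 0.
Single eigenvalue λ = 1 with algebraic multiplicity 2.
Eigenvector v = (3,1); generalized eigenvector w with (A-λI)w=v is (2,1).
General solution: e^(t)[c_1·v + c_2·(t·v + w)].

x(t) = 3c_1e^(t) + 3c_2te^(t) + 2c_2e^(t), y(t) = c_1e^(t) + c_2te^(t) + c_2e^(t)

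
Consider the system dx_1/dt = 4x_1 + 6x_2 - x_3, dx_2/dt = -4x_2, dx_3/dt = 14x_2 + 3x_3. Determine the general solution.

Coefficient matrix A = [[4, 6, -1], [0, -4, 0], [0, 14, 3]].
det(A - λI) = 0 gives eigenvalues λ = 3, -4, 4.
For λ=3: eigenvector (1,0,1).
For λ=-4: eigenvector (-1,1,-2).
For λ=4: eigenvector (-1,0,0).
General solution: C_1e^(3t)(1,0,1) + C_2e^(-4t)(-1,1,-2) + C_3e^(4t)(-1,0,0).

x_1(t) = C_1e^(3t) - C_2e^(-4t) - C_3e^(4t), x_2(t) = C_2e^(-4t), x_3(t) = C_1e^(3t) - 2C_2e^(-4t)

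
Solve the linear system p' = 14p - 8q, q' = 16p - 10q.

Coefficient matrix A = [[14, -8], [16, -10]].
Characteristic polynomial det(A - λI) = λ^2 - 4λ - 12 = 0.
Eigenvalues λ = 6, -2.
For λ=6: (A-λI) row 1 is [8, -8], so an eigenvector is (1, 1).
For λ=-2: (A-λI) row 1 is [16, -8], so an eigenvector is (-1, -2).
General solution: c_1e^(6t)(1,1) + c_2e^(-2t)(-1,-2).

p(t) = c_1e^(6t) - c_2e^(-2t), q(t) = c_1e^(6t) - 2c_2e^(-2t)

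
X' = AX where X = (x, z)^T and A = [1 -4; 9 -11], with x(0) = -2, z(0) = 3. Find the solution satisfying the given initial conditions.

x(t) = -24te^(-5t) - 2e^(-5t), z(t) = -36te^(-5t) + 3e^(-5t)

Coefficient matrix A = [[1, -4], [9, -11]].
Characteristic polynomial det(A - λI) = λ^2 + 10λ + 25 = 0.
Single eigenvalue λ = -5 with algebraic multiplicity 2.
Eigenvector v = (2,3); generalized eigenvector w with (A-λI)w=v is (-1,-2).
General solution: e^(-5t)[K_1·v + K_2·(t·v + w)].
Applying x(0)=-2, z(0)=3 gives K_1=-7, K_2=-12.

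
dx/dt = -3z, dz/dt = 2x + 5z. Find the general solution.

x(t) = -3K_1e^(2t) - K_2e^(3t), z(t) = 2K_1e^(2t) + K_2e^(3t)

Coefficient matrix A = [[0, -3], [2, 5]].
Characteristic polynomial det(A - λI) = λ^2 - 5λ + 6 = 0.
Eigenvalues λ = 2, 3.
For λ=2: (A-λI) row 1 is [-2, -3], so an eigenvector is (-3, 2).
For λ=3: (A-λI) row 1 is [-3, -3], so an eigenvector is (-1, 1).
General solution: K_1e^(2t)(-3,2) + K_2e^(3t)(-1,1).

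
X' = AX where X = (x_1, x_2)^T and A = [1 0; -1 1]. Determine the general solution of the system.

Coefficient matrix A = [[1, 0], [-1, 1]].
Characteristic polynomial det(A - λI) = λ^2 - 2λ + 1 = 0.
Single eigenvalue λ = 1 with algebraic multiplicity 2.
Eigenvector v = (0,-1); generalized eigenvector w with (A-λI)w=v is (1,-1).
General solution: e^(t)[K_1·v + K_2·(t·v + w)].

x_1(t) = K_2e^(t), x_2(t) = -K_1e^(t) - K_2te^(t) - K_2e^(t)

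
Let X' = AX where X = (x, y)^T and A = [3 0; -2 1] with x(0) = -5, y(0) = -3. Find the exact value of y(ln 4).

288

A = [[3,0],[-2,1]]; eigenvalues λ = 1, 3.
Eigenvectors: (0,-1) for λ=1, (1,-1) for λ=3.
From the initial condition, c_1 = 8, c_2 = -5.
y(ln 4) = (8)(4^1)(-1) + (-5)(4^3)(-1) = 288.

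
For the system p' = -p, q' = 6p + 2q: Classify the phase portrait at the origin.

A = [[-1,0],[6,2]]; det(A-λI) = λ^2 - λ - 2.
λ = 2, -1: opposite signs.

saddle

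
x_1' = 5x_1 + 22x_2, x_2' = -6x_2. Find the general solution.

Coefficient matrix A = [[5, 22], [0, -6]].
Characteristic polynomial det(A - λI) = λ^2 + λ - 30 = 0.
Eigenvalues λ = -6, 5.
For λ=-6: (A-λI) row 1 is [11, 22], so an eigenvector is (2, -1).
For λ=5: (A-λI) row 1 is [0, 22], so an eigenvector is (1, 0).
General solution: C_1e^(-6t)(2,-1) + C_2e^(5t)(1,0).

x_1(t) = 2C_1e^(-6t) + C_2e^(5t), x_2(t) = -C_1e^(-6t)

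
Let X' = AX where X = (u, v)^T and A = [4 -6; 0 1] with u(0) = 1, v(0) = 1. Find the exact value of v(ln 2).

A = [[4,-6],[0,1]]; eigenvalues λ = 1, 4.
Eigenvectors: (2,1) for λ=1, (-1,0) for λ=4.
From the initial condition, c_1 = 1, c_2 = 1.
v(ln 2) = (1)(2^1)(1) + (1)(2^4)(0) = 2.

2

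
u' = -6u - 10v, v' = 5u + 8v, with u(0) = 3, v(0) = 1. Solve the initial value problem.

Coefficient matrix A = [[-6, -10], [5, 8]].
Characteristic polynomial det(A - λI) = λ^2 - 2λ + 2 = 0.
Eigenvalues λ = 1 ± i (complex conjugate pair).
For λ=1+i: an eigenvector is (3,-2) - i(-1,1) = (3 + i, -2 - i).
A real fundamental pair from Re and Im of e^((1+i)t)v: X_1 = e^(t)(cos(t)·(3,-2) + sin(t)·(-1,1)), X_2 = e^(t)(sin(t)·(3,-2) - cos(t)·(-1,1)).
General solution: c_1X_1 + c_2X_2.
Applying u(0)=3, v(0)=1 gives c_1=4, c_2=-9.

u(t) = -31e^(t)sin(t) + 3e^(t)cos(t), v(t) = 22e^(t)sin(t) + e^(t)cos(t)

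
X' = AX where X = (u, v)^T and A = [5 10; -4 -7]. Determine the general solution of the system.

Coefficient matrix A = [[5, 10], [-4, -7]].
Characteristic polynomial det(A - λI) = λ^2 + 2λ + 5 = 0.
Eigenvalues λ = -1 ± 2i (complex conjugate pair).
For λ=-1+2i: an eigenvector is (-1,1) - i(2,-1) = (-1 - 2i, 1 + i).
A real fundamental pair from Re and Im of e^((-1+2i)t)v: X_1 = e^(-t)(cos(2t)·(-1,1) + sin(2t)·(2,-1)), X_2 = e^(-t)(sin(2t)·(-1,1) - cos(2t)·(2,-1)).
General solution: C_1X_1 + C_2X_2.

u(t) = 2C_1e^(-t)sin(2t) - C_1e^(-t)cos(2t) - C_2e^(-t)sin(2t) - 2C_2e^(-t)cos(2t), v(t) = -C_1e^(-t)sin(2t) + C_1e^(-t)cos(2t) + C_2e^(-t)sin(2t) + C_2e^(-t)cos(2t)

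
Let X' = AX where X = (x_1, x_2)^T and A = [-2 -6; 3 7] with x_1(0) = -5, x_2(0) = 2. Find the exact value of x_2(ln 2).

A = [[-2,-6],[3,7]]; eigenvalues λ = 4, 1.
Eigenvectors: (-1,1) for λ=4, (2,-1) for λ=1.
From the initial condition, c_1 = -1, c_2 = -3.
x_2(ln 2) = (-1)(2^4)(1) + (-3)(2^1)(-1) = -10.

-10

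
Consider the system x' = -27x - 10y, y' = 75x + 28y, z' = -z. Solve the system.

Coefficient matrix A = [[-27, -10, 0], [75, 28, 0], [0, 0, -1]].
det(A - λI) = 0 gives eigenvalues λ = -1, -2, 3.
For λ=-1: eigenvector (0,0,1).
For λ=-2: eigenvector (-2,5,0).
For λ=3: eigenvector (-1,3,0).
General solution: c_1e^(-t)(0,0,1) + c_2e^(-2t)(-2,5,0) + c_3e^(3t)(-1,3,0).

x(t) = -2c_2e^(-2t) - c_3e^(3t), y(t) = 5c_2e^(-2t) + 3c_3e^(3t), z(t) = c_1e^(-t)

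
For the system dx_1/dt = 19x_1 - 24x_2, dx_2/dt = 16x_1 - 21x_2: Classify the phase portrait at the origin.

saddle

A = [[19,-24],[16,-21]]; det(A-λI) = λ^2 + 2λ - 15.
λ = -5, 3: opposite signs.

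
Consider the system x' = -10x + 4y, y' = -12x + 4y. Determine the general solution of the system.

Coefficient matrix A = [[-10, 4], [-12, 4]].
Characteristic polynomial det(A - λI) = λ^2 + 6λ + 8 = 0.
Eigenvalues λ = -4, -2.
For λ=-4: (A-λI) row 1 is [-6, 4], so an eigenvector is (-2, -3).
For λ=-2: (A-λI) row 1 is [-8, 4], so an eigenvector is (-1, -2).
General solution: K_1e^(-4t)(-2,-3) + K_2e^(-2t)(-1,-2).

x(t) = -2K_1e^(-4t) - K_2e^(-2t), y(t) = -3K_1e^(-4t) - 2K_2e^(-2t)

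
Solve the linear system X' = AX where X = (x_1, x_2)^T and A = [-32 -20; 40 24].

x_1(t) = C_1e^(-4t)sin(4t) + 2C_1e^(-4t)cos(4t) + 2C_2e^(-4t)sin(4t) - C_2e^(-4t)cos(4t), x_2(t) = -C_1e^(-4t)sin(4t) - 3C_1e^(-4t)cos(4t) - 3C_2e^(-4t)sin(4t) + C_2e^(-4t)cos(4t)

Coefficient matrix A = [[-32, -20], [40, 24]].
Characteristic polynomial det(A - λI) = λ^2 + 8λ + 32 = 0.
Eigenvalues λ = -4 ± 4i (complex conjugate pair).
For λ=-4+4i: an eigenvector is (2,-3) - i(1,-1) = (2 - i, -3 + i).
A real fundamental pair from Re and Im of e^((-4+4i)t)v: X_1 = e^(-4t)(cos(4t)·(2,-3) + sin(4t)·(1,-1)), X_2 = e^(-4t)(sin(4t)·(2,-3) - cos(4t)·(1,-1)).
General solution: C_1X_1 + C_2X_2.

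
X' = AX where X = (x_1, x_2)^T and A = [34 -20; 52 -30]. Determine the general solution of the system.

x_1(t) = -2c_1e^(2t)sin(4t) + c_1e^(2t)cos(4t) + c_2e^(2t)sin(4t) + 2c_2e^(2t)cos(4t), x_2(t) = -3c_1e^(2t)sin(4t) + 2c_1e^(2t)cos(4t) + 2c_2e^(2t)sin(4t) + 3c_2e^(2t)cos(4t)

Coefficient matrix A = [[34, -20], [52, -30]].
Characteristic polynomial det(A - λI) = λ^2 - 4λ + 20 = 0.
Eigenvalues λ = 2 ± 4i (complex conjugate pair).
For λ=2+4i: an eigenvector is (1,2) - i(-2,-3) = (1 + 2i, 2 + 3i).
A real fundamental pair from Re and Im of e^((2+4i)t)v: X_1 = e^(2t)(cos(4t)·(1,2) + sin(4t)·(-2,-3)), X_2 = e^(2t)(sin(4t)·(1,2) - cos(4t)·(-2,-3)).
General solution: c_1X_1 + c_2X_2.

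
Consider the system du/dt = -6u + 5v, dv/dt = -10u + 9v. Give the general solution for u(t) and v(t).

u(t) = c_1e^(-t) - c_2e^(4t), v(t) = c_1e^(-t) - 2c_2e^(4t)

Coefficient matrix A = [[-6, 5], [-10, 9]].
Characteristic polynomial det(A - λI) = λ^2 - 3λ - 4 = 0.
Eigenvalues λ = -1, 4.
For λ=-1: (A-λI) row 1 is [-5, 5], so an eigenvector is (1, 1).
For λ=4: (A-λI) row 1 is [-10, 5], so an eigenvector is (-1, -2).
General solution: c_1e^(-t)(1,1) + c_2e^(4t)(-1,-2).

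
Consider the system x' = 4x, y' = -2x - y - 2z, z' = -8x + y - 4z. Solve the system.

Coefficient matrix A = [[4, 0, 0], [-2, -1, -2], [-8, 1, -4]].
det(A - λI) = 0 gives eigenvalues λ = 4, -3, -2.
For λ=4: eigenvector (1,0,-1).
For λ=-3: eigenvector (0,1,1).
For λ=-2: eigenvector (0,-2,-1).
General solution: K_1e^(4t)(1,0,-1) + K_2e^(-3t)(0,1,1) + K_3e^(-2t)(0,-2,-1).

x(t) = K_1e^(4t), y(t) = K_2e^(-3t) - 2K_3e^(-2t), z(t) = -K_1e^(4t) + K_2e^(-3t) - K_3e^(-2t)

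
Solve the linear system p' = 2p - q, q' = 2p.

Coefficient matrix A = [[2, -1], [2, 0]].
Characteristic polynomial det(A - λI) = λ^2 - 2λ + 2 = 0.
Eigenvalues λ = 1 ± i (complex conjugate pair).
For λ=1+i: an eigenvector is (0,-1) - i(1,1) = (0 - i, -1 - i).
A real fundamental pair from Re and Im of e^((1+i)t)v: X_1 = e^(t)(cos(t)·(0,-1) + sin(t)·(1,1)), X_2 = e^(t)(sin(t)·(0,-1) - cos(t)·(1,1)).
General solution: C_1X_1 + C_2X_2.

p(t) = C_1e^(t)sin(t) - C_2e^(t)cos(t), q(t) = C_1e^(t)sin(t) - C_1e^(t)cos(t) - C_2e^(t)sin(t) - C_2e^(t)cos(t)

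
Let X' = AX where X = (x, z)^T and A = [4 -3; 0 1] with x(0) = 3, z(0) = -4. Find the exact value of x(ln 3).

555

A = [[4,-3],[0,1]]; eigenvalues λ = 4, 1.
Eigenvectors: (1,0) for λ=4, (-1,-1) for λ=1.
From the initial condition, c_1 = 7, c_2 = 4.
x(ln 3) = (7)(3^4)(1) + (4)(3^1)(-1) = 555.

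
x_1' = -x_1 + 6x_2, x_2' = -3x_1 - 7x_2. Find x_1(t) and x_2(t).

x_1(t) = -c_1e^(-4t)sin(3t) - c_1e^(-4t)cos(3t) - c_2e^(-4t)sin(3t) + c_2e^(-4t)cos(3t), x_2(t) = c_1e^(-4t)sin(3t) - c_2e^(-4t)cos(3t)

Coefficient matrix A = [[-1, 6], [-3, -7]].
Characteristic polynomial det(A - λI) = λ^2 + 8λ + 25 = 0.
Eigenvalues λ = -4 ± 3i (complex conjugate pair).
For λ=-4+3i: an eigenvector is (-1,0) - i(-1,1) = (-1 + i, 0 - i).
A real fundamental pair from Re and Im of e^((-4+3i)t)v: X_1 = e^(-4t)(cos(3t)·(-1,0) + sin(3t)·(-1,1)), X_2 = e^(-4t)(sin(3t)·(-1,0) - cos(3t)·(-1,1)).
General solution: c_1X_1 + c_2X_2.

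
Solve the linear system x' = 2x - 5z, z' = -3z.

Coefficient matrix A = [[2, -5], [0, -3]].
Characteristic polynomial det(A - λI) = λ^2 + λ - 6 = 0.
Eigenvalues λ = 2, -3.
For λ=2: (A-λI) row 1 is [0, -5], so an eigenvector is (-1, 0).
For λ=-3: (A-λI) row 1 is [5, -5], so an eigenvector is (1, 1).
General solution: K_1e^(2t)(-1,0) + K_2e^(-3t)(1,1).

x(t) = -K_1e^(2t) + K_2e^(-3t), z(t) = K_2e^(-3t)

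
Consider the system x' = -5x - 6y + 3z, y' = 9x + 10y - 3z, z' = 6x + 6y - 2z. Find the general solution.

x(t) = C_1e^(t) - C_2e^(4t) - C_3e^(-2t), y(t) = -C_1e^(t) + 2C_2e^(4t) + C_3e^(-2t), z(t) = C_2e^(4t) + C_3e^(-2t)

Coefficient matrix A = [[-5, -6, 3], [9, 10, -3], [6, 6, -2]].
det(A - λI) = 0 gives eigenvalues λ = 1, 4, -2.
For λ=1: eigenvector (1,-1,0).
For λ=4: eigenvector (-1,2,1).
For λ=-2: eigenvector (-1,1,1).
General solution: C_1e^(t)(1,-1,0) + C_2e^(4t)(-1,2,1) + C_3e^(-2t)(-1,1,1).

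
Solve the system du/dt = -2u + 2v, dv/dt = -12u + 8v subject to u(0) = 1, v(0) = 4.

u(t) = 2e^(4t) - e^(2t), v(t) = 6e^(4t) - 2e^(2t)

Coefficient matrix A = [[-2, 2], [-12, 8]].
Characteristic polynomial det(A - λI) = λ^2 - 6λ + 8 = 0.
Eigenvalues λ = 4, 2.
For λ=4: (A-λI) row 1 is [-6, 2], so an eigenvector is (-1, -3).
For λ=2: (A-λI) row 1 is [-4, 2], so an eigenvector is (-1, -2).
General solution: c_1e^(4t)(-1,-3) + c_2e^(2t)(-1,-2).
Applying u(0)=1, v(0)=4 gives c_1=-2, c_2=1.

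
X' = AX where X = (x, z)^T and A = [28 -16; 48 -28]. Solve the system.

Coefficient matrix A = [[28, -16], [48, -28]].
Characteristic polynomial det(A - λI) = λ^2 - 16 = 0.
Eigenvalues λ = 4, -4.
For λ=4: (A-λI) row 1 is [24, -16], so an eigenvector is (2, 3).
For λ=-4: (A-λI) row 1 is [32, -16], so an eigenvector is (-1, -2).
General solution: C_1e^(4t)(2,3) + C_2e^(-4t)(-1,-2).

x(t) = 2C_1e^(4t) - C_2e^(-4t), z(t) = 3C_1e^(4t) - 2C_2e^(-4t)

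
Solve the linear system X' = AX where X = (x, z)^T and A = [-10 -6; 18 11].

x(t) = -2K_1e^(-t) - K_2e^(2t), z(t) = 3K_1e^(-t) + 2K_2e^(2t)

Coefficient matrix A = [[-10, -6], [18, 11]].
Characteristic polynomial det(A - λI) = λ^2 - λ - 2 = 0.
Eigenvalues λ = -1, 2.
For λ=-1: (A-λI) row 1 is [-9, -6], so an eigenvector is (-2, 3).
For λ=2: (A-λI) row 1 is [-12, -6], so an eigenvector is (-1, 2).
General solution: K_1e^(-t)(-2,3) + K_2e^(2t)(-1,2).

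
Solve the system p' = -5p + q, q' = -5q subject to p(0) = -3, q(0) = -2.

Coefficient matrix A = [[-5, 1], [0, -5]].
Characteristic polynomial det(A - λI) = λ^2 + 10λ + 25 = 0.
Single eigenvalue λ = -5 with algebraic multiplicity 2.
Eigenvector v = (1,0); generalized eigenvector w with (A-λI)w=v is (-2,1).
General solution: e^(-5t)[C_1·v + C_2·(t·v + w)].
Applying p(0)=-3, q(0)=-2 gives C_1=-7, C_2=-2.

p(t) = -2te^(-5t) - 3e^(-5t), q(t) = -2e^(-5t)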